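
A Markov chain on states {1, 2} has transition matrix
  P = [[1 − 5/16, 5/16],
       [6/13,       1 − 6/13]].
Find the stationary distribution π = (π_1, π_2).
π_1 = 96/161, π_2 = 65/161

Solve πP = π with π_1 + π_2 = 1. From πP = π: π_1 · (1 − 5/16) + π_2 · 6/13 = π_1 ⇒ π_2 · 6/13 = π_1 · 5/16 ⇒ π_2/π_1 = (5/16)/(6/13) = 65/96. Together with π_1 + π_2 = 1:
  π_1 = (6/13)/(5/16 + 6/13) = (6/13)/(161/208) = 96/161,
  π_2 = (5/16)/(5/16 + 6/13) = (5/16)/(161/208) = 65/161.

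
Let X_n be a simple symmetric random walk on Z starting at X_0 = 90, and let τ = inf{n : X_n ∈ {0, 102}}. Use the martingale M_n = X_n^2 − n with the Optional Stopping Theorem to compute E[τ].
E[τ] = 1080

M_n = X_n^2 − n is a martingale (since E[X_{n+1}^2 | F_n] = X_n^2 + 1). By OST (τ has finite mean in a bounded region), E[M_τ] = E[M_0] = X_0^2 − 0 = 90^2 = 8100. Also E[M_τ] = E[X_τ^2] − E[τ]. The walk exits at 0 or 102, with P(hit 102 first) = 90/102, so E[X_τ^2] = 102^2 · 90/102 + 0 = 9180. Thus E[τ] = E[X_τ^2] − E[M_τ] = 9180 − 8100 = 1080 = 90(102 − 90) = 1080.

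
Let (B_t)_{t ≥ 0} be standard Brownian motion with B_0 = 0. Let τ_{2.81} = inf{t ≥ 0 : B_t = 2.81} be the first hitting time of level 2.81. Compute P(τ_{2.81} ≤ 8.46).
P(τ_{2.81} ≤ 8.46) = 2(1 − Φ(2.81/√8.46)) = 2(1 − Φ(0.9661)) ≈ 0.3340

By the reflection principle for standard BM, P(τ_b ≤ t) = 2 · P(B_t ≥ b). Since B_t ~ N(0, t), P(B_t ≥ 2.81) = 1 − Φ(2.81/√t) = 1 − Φ(2.81/√8.46) = 1 − Φ(0.9661) ≈ 0.16700. Doubling: P(τ_{2.81} ≤ 8.46) ≈ 2 · 0.16700 = 0.33400 ≈ 0.3340.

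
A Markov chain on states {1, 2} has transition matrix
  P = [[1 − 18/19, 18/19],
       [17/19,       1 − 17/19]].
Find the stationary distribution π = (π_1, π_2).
π_1 = 17/35, π_2 = 18/35

Solve πP = π with π_1 + π_2 = 1. From πP = π: π_1 · (1 − 18/19) + π_2 · 17/19 = π_1 ⇒ π_2 · 17/19 = π_1 · 18/19 ⇒ π_2/π_1 = (18/19)/(17/19) = 18/17. Together with π_1 + π_2 = 1:
  π_1 = (17/19)/(18/19 + 17/19) = (17/19)/(35/19) = 17/35,
  π_2 = (18/19)/(18/19 + 17/19) = (18/19)/(35/19) = 18/35.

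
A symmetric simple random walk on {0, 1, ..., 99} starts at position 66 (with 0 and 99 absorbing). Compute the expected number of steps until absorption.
E[τ | X_0 = 66] = 2178

Let v_k = E[τ | X_0 = k]. Boundary: v_0 = v_99 = 0. Recurrence: v_k = 1 + (v_{k-1} + v_{k+1})/2 for 1 ≤ k ≤ 98. The particular solution to v_k − (v_{k-1} + v_{k+1})/2 = 1 is v_k = −k^2. Adding homogeneous solution A + B k and matching boundaries gives v_k = k (99 − k). Substituting k = 66: v_66 = 66 · 33 = 2178.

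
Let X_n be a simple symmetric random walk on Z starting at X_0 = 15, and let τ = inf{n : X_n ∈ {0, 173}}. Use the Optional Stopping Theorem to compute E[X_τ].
E[X_τ] = 15

X_n is a martingale and τ is a bounded-mean stopping time (indeed τ is finite a.s. with bounded expectation since the walk is in a bounded region). By the OST, E[X_τ] = E[X_0] = 15. Equivalently: E[X_τ] = 173 · P(hit 173 first) + 0 · P(hit 0 first) = 173 · (15/173) = 15.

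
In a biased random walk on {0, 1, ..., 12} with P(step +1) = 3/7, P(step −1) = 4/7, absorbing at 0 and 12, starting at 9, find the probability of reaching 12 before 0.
P(hit 12 before 0) = (1 − (4/3)^9) / (1 − (4/3)^12) = 176931/439075

Let u_k denote P(reach 12 before 0 | start at k). Boundary: u_0 = 0, u_12 = 1. Recurrence: u_k = 3/7·u_{k+1} + 4/7·u_{k-1} for 1 ≤ k ≤ 11. Try u_k = A + B·r^k with r = q/p = (4/7)/(3/7) = 4/3. Substitution satisfies the recurrence; boundary conditions give:
  u_k = (1 − r^k) / (1 − r^N) = (1 − (4/3)^9) / (1 − (4/3)^12) = 176931/439075.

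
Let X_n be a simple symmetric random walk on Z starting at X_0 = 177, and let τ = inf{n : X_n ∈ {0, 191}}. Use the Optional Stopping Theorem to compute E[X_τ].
E[X_τ] = 177

X_n is a martingale and τ is a bounded-mean stopping time (indeed τ is finite a.s. with bounded expectation since the walk is in a bounded region). By the OST, E[X_τ] = E[X_0] = 177. Equivalently: E[X_τ] = 191 · P(hit 191 first) + 0 · P(hit 0 first) = 191 · (177/191) = 177.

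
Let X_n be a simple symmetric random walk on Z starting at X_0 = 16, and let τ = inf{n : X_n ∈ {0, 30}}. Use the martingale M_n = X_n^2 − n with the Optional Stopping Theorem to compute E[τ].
E[τ] = 224

M_n = X_n^2 − n is a martingale (since E[X_{n+1}^2 | F_n] = X_n^2 + 1). By OST (τ has finite mean in a bounded region), E[M_τ] = E[M_0] = X_0^2 − 0 = 16^2 = 256. Also E[M_τ] = E[X_τ^2] − E[τ]. The walk exits at 0 or 30, with P(hit 30 first) = 16/30, so E[X_τ^2] = 30^2 · 16/30 + 0 = 480. Thus E[τ] = E[X_τ^2] − E[M_τ] = 480 − 256 = 224 = 16(30 − 16) = 224.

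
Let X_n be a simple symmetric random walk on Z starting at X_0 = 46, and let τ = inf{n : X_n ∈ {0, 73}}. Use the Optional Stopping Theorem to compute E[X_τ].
E[X_τ] = 46

X_n is a martingale and τ is a bounded-mean stopping time (indeed τ is finite a.s. with bounded expectation since the walk is in a bounded region). By the OST, E[X_τ] = E[X_0] = 46. Equivalently: E[X_τ] = 73 · P(hit 73 first) + 0 · P(hit 0 first) = 73 · (46/73) = 46.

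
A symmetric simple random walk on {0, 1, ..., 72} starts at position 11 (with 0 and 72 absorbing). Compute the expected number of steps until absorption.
E[τ | X_0 = 11] = 671

Let v_k = E[τ | X_0 = k]. Boundary: v_0 = v_72 = 0. Recurrence: v_k = 1 + (v_{k-1} + v_{k+1})/2 for 1 ≤ k ≤ 71. The particular solution to v_k − (v_{k-1} + v_{k+1})/2 = 1 is v_k = −k^2. Adding homogeneous solution A + B k and matching boundaries gives v_k = k (72 − k). Substituting k = 11: v_11 = 11 · 61 = 671.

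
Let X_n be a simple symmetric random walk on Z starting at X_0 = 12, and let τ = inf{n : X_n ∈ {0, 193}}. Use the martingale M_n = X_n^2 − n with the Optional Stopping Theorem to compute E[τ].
E[τ] = 2172

M_n = X_n^2 − n is a martingale (since E[X_{n+1}^2 | F_n] = X_n^2 + 1). By OST (τ has finite mean in a bounded region), E[M_τ] = E[M_0] = X_0^2 − 0 = 12^2 = 144. Also E[M_τ] = E[X_τ^2] − E[τ]. The walk exits at 0 or 193, with P(hit 193 first) = 12/193, so E[X_τ^2] = 193^2 · 12/193 + 0 = 2316. Thus E[τ] = E[X_τ^2] − E[M_τ] = 2316 − 144 = 2172 = 12(193 − 12) = 2172.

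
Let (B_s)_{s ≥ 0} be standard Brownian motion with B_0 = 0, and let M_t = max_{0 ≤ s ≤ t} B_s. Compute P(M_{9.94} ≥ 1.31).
P(M_{9.94} ≥ 1.31) = 2·P(B_{9.94} ≥ 1.31) = 2(1 − Φ(1.31/√9.94)) ≈ 0.6778

By the reflection principle for Brownian motion, P(M_t ≥ a) = 2 · P(B_t ≥ a) for a ≥ 0. Since B_t ~ N(0, t), P(B_t ≥ 1.31) = 1 − Φ(1.31/√t) = 1 − Φ(1.31/√9.94) = 1 − Φ(0.4155). So
  P(M_{9.94} ≥ 1.31) = 2(1 − Φ(0.4155)) ≈ 0.6778.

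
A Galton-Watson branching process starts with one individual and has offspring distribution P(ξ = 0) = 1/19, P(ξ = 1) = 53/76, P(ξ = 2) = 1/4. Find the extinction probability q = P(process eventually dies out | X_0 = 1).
q = 4/19

The pgf is f(s) = 1/19 + 53/76·s + 1/4·s². The extinction probability q is the smallest fixed point of f in [0, 1]. Setting s = f(s):
  1/4·s² + (53/76 − 1)·s + 1/19 = 0
  1/4·s² − (1/19 + 1/4)·s + 1/19 = 0
which factors as (s − 1)·(1/4·s − 1/19) = 0, giving roots s = 1 and s = (1/19)/(1/4) = 4/19.
Mean offspring μ = 53/76 + 2·1/4 = 91/76 > 1 (supercritical), so q < 1. The extinction probability is the smaller root: q = (1/19)/(1/4) = 4/19.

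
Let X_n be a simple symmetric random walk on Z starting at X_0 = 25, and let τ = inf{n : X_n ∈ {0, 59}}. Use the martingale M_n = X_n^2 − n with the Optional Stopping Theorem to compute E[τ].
E[τ] = 850

M_n = X_n^2 − n is a martingale (since E[X_{n+1}^2 | F_n] = X_n^2 + 1). By OST (τ has finite mean in a bounded region), E[M_τ] = E[M_0] = X_0^2 − 0 = 25^2 = 625. Also E[M_τ] = E[X_τ^2] − E[τ]. The walk exits at 0 or 59, with P(hit 59 first) = 25/59, so E[X_τ^2] = 59^2 · 25/59 + 0 = 1475. Thus E[τ] = E[X_τ^2] − E[M_τ] = 1475 − 625 = 850 = 25(59 − 25) = 850.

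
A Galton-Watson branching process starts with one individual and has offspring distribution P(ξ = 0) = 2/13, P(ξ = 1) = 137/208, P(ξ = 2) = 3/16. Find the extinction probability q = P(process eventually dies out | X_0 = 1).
q = 32/39

The pgf is f(s) = 2/13 + 137/208·s + 3/16·s². The extinction probability q is the smallest fixed point of f in [0, 1]. Setting s = f(s):
  3/16·s² + (137/208 − 1)·s + 2/13 = 0
  3/16·s² − (2/13 + 3/16)·s + 2/13 = 0
which factors as (s − 1)·(3/16·s − 2/13) = 0, giving roots s = 1 and s = (2/13)/(3/16) = 32/39.
Mean offspring μ = 137/208 + 2·3/16 = 215/208 > 1 (supercritical), so q < 1. The extinction probability is the smaller root: q = (2/13)/(3/16) = 32/39.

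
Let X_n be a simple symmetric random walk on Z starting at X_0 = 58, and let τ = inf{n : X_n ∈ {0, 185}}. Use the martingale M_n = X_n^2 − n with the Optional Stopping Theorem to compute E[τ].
E[τ] = 7366

M_n = X_n^2 − n is a martingale (since E[X_{n+1}^2 | F_n] = X_n^2 + 1). By OST (τ has finite mean in a bounded region), E[M_τ] = E[M_0] = X_0^2 − 0 = 58^2 = 3364. Also E[M_τ] = E[X_τ^2] − E[τ]. The walk exits at 0 or 185, with P(hit 185 first) = 58/185, so E[X_τ^2] = 185^2 · 58/185 + 0 = 10730. Thus E[τ] = E[X_τ^2] − E[M_τ] = 10730 − 3364 = 7366 = 58(185 − 58) = 7366.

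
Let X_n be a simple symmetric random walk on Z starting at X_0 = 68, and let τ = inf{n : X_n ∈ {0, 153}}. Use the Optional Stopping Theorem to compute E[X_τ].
E[X_τ] = 68

X_n is a martingale and τ is a bounded-mean stopping time (indeed τ is finite a.s. with bounded expectation since the walk is in a bounded region). By the OST, E[X_τ] = E[X_0] = 68. Equivalently: E[X_τ] = 153 · P(hit 153 first) + 0 · P(hit 0 first) = 153 · (68/153) = 68.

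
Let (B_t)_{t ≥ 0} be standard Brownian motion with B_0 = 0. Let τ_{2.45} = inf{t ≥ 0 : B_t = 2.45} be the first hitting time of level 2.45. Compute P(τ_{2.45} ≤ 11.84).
P(τ_{2.45} ≤ 11.84) = 2(1 − Φ(2.45/√11.84)) = 2(1 − Φ(0.7120)) ≈ 0.4765

By the reflection principle for standard BM, P(τ_b ≤ t) = 2 · P(B_t ≥ b). Since B_t ~ N(0, t), P(B_t ≥ 2.45) = 1 − Φ(2.45/√t) = 1 − Φ(2.45/√11.84) = 1 − Φ(0.7120) ≈ 0.23823. Doubling: P(τ_{2.45} ≤ 11.84) ≈ 2 · 0.23823 = 0.47646 ≈ 0.4765.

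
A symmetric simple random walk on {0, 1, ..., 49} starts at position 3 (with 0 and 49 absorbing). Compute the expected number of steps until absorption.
E[τ | X_0 = 3] = 138

Let v_k = E[τ | X_0 = k]. Boundary: v_0 = v_49 = 0. Recurrence: v_k = 1 + (v_{k-1} + v_{k+1})/2 for 1 ≤ k ≤ 48. The particular solution to v_k − (v_{k-1} + v_{k+1})/2 = 1 is v_k = −k^2. Adding homogeneous solution A + B k and matching boundaries gives v_k = k (49 − k). Substituting k = 3: v_3 = 3 · 46 = 138.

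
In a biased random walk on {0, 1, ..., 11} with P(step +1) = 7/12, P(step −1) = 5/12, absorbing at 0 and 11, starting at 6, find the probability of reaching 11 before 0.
P(hit 11 before 0) = (1 − (5/7)^6) / (1 − (5/7)^11) = 857358684/964249309

Let u_k denote P(reach 11 before 0 | start at k). Boundary: u_0 = 0, u_11 = 1. Recurrence: u_k = 7/12·u_{k+1} + 5/12·u_{k-1} for 1 ≤ k ≤ 10. Try u_k = A + B·r^k with r = q/p = (5/12)/(7/12) = 5/7. Substitution satisfies the recurrence; boundary conditions give:
  u_k = (1 − r^k) / (1 − r^N) = (1 − (5/7)^6) / (1 − (5/7)^11) = 857358684/964249309.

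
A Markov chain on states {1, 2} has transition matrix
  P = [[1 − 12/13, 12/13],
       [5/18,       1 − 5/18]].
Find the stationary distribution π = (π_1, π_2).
π_1 = 65/281, π_2 = 216/281

Solve πP = π with π_1 + π_2 = 1. From πP = π: π_1 · (1 − 12/13) + π_2 · 5/18 = π_1 ⇒ π_2 · 5/18 = π_1 · 12/13 ⇒ π_2/π_1 = (12/13)/(5/18) = 216/65. Together with π_1 + π_2 = 1:
  π_1 = (5/18)/(12/13 + 5/18) = (5/18)/(281/234) = 65/281,
  π_2 = (12/13)/(12/13 + 5/18) = (12/13)/(281/234) = 216/281.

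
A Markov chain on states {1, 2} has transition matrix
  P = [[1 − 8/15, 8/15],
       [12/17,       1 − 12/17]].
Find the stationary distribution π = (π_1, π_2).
π_1 = 45/79, π_2 = 34/79

Solve πP = π with π_1 + π_2 = 1. From πP = π: π_1 · (1 − 8/15) + π_2 · 12/17 = π_1 ⇒ π_2 · 12/17 = π_1 · 8/15 ⇒ π_2/π_1 = (8/15)/(12/17) = 34/45. Together with π_1 + π_2 = 1:
  π_1 = (12/17)/(8/15 + 12/17) = (12/17)/(316/255) = 45/79,
  π_2 = (8/15)/(8/15 + 12/17) = (8/15)/(316/255) = 34/79.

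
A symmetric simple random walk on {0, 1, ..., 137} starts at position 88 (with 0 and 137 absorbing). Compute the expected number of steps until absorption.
E[τ | X_0 = 88] = 4312

Let v_k = E[τ | X_0 = k]. Boundary: v_0 = v_137 = 0. Recurrence: v_k = 1 + (v_{k-1} + v_{k+1})/2 for 1 ≤ k ≤ 136. The particular solution to v_k − (v_{k-1} + v_{k+1})/2 = 1 is v_k = −k^2. Adding homogeneous solution A + B k and matching boundaries gives v_k = k (137 − k). Substituting k = 88: v_88 = 88 · 49 = 4312.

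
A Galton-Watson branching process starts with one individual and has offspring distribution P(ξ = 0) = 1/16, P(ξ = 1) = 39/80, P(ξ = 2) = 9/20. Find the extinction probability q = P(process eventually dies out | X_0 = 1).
q = 5/36

The pgf is f(s) = 1/16 + 39/80·s + 9/20·s². The extinction probability q is the smallest fixed point of f in [0, 1]. Setting s = f(s):
  9/20·s² + (39/80 − 1)·s + 1/16 = 0
  9/20·s² − (1/16 + 9/20)·s + 1/16 = 0
which factors as (s − 1)·(9/20·s − 1/16) = 0, giving roots s = 1 and s = (1/16)/(9/20) = 5/36.
Mean offspring μ = 39/80 + 2·9/20 = 111/80 > 1 (supercritical), so q < 1. The extinction probability is the smaller root: q = (1/16)/(9/20) = 5/36.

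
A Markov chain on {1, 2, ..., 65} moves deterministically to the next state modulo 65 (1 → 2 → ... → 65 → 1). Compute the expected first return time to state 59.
E[T_59 | X_0 = 59] = 65

The chain cycles deterministically, so starting at state 59 it returns in exactly 65 steps. Equivalently, the stationary distribution is uniform π_j = 1/65 for every state j, so by Kac's formula E[T_59] = 1/π_59 = 65.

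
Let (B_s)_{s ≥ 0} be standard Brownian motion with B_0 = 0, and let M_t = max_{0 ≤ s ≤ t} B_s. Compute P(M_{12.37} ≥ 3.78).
P(M_{12.37} ≥ 3.78) = 2·P(B_{12.37} ≥ 3.78) = 2(1 − Φ(3.78/√12.37)) ≈ 0.2825

By the reflection principle for Brownian motion, P(M_t ≥ a) = 2 · P(B_t ≥ a) for a ≥ 0. Since B_t ~ N(0, t), P(B_t ≥ 3.78) = 1 − Φ(3.78/√t) = 1 − Φ(3.78/√12.37) = 1 − Φ(1.0747). So
  P(M_{12.37} ≥ 3.78) = 2(1 − Φ(1.0747)) ≈ 0.2825.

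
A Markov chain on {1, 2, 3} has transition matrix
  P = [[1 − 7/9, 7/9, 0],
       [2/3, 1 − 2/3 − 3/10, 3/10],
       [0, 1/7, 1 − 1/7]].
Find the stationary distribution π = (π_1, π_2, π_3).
π = (60/277, 70/277, 147/277)

This is a birth-death chain on three states, which satisfies detailed balance: π_1 · P_{12} = π_2 · P_{21} and π_2 · P_{23} = π_3 · P_{32}.
From π_1 · 7/9 = π_2 · 2/3: π_2/π_1 = (7/9)/(2/3) = 7/6.
From π_2 · 3/10 = π_3 · 1/7: π_3/π_2 = (3/10)/(1/7) = 21/10.
Take π_1 proportional to 1; then unnormalized π = (1, 7/6, 49/20). Normalize by dividing by the sum 277/60:
  π = (60/277, 70/277, 147/277).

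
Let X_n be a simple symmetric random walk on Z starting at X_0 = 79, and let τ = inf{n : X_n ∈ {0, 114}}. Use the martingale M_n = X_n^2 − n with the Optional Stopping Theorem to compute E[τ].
E[τ] = 2765

M_n = X_n^2 − n is a martingale (since E[X_{n+1}^2 | F_n] = X_n^2 + 1). By OST (τ has finite mean in a bounded region), E[M_τ] = E[M_0] = X_0^2 − 0 = 79^2 = 6241. Also E[M_τ] = E[X_τ^2] − E[τ]. The walk exits at 0 or 114, with P(hit 114 first) = 79/114, so E[X_τ^2] = 114^2 · 79/114 + 0 = 9006. Thus E[τ] = E[X_τ^2] − E[M_τ] = 9006 − 6241 = 2765 = 79(114 − 79) = 2765.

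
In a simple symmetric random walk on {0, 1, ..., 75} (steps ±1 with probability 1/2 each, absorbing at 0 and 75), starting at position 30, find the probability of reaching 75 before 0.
P(hit 75 before 0) = 30/75 = 2/5

Let u_k = P(hit 75 before 0 | start at k). Then u_0 = 0, u_75 = 1, and u_k = u_{k-1}/2 + u_{k+1}/2 for 1 ≤ k ≤ 74. This harmonic recurrence is solved by u_k = k/75, giving u_30 = 30/75 = 2/5.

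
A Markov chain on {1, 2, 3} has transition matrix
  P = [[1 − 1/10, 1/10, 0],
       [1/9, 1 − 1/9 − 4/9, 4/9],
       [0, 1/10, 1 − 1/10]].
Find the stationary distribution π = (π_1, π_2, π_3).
π = (10/59, 9/59, 40/59)

This is a birth-death chain on three states, which satisfies detailed balance: π_1 · P_{12} = π_2 · P_{21} and π_2 · P_{23} = π_3 · P_{32}.
From π_1 · 1/10 = π_2 · 1/9: π_2/π_1 = (1/10)/(1/9) = 9/10.
From π_2 · 4/9 = π_3 · 1/10: π_3/π_2 = (4/9)/(1/10) = 40/9.
Take π_1 proportional to 1; then unnormalized π = (1, 9/10, 4). Normalize by dividing by the sum 59/10:
  π = (10/59, 9/59, 40/59).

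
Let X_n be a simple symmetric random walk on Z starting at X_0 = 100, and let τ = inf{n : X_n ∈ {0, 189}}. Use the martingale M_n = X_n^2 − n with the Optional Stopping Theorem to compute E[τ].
E[τ] = 8900

M_n = X_n^2 − n is a martingale (since E[X_{n+1}^2 | F_n] = X_n^2 + 1). By OST (τ has finite mean in a bounded region), E[M_τ] = E[M_0] = X_0^2 − 0 = 100^2 = 10000. Also E[M_τ] = E[X_τ^2] − E[τ]. The walk exits at 0 or 189, with P(hit 189 first) = 100/189, so E[X_τ^2] = 189^2 · 100/189 + 0 = 18900. Thus E[τ] = E[X_τ^2] − E[M_τ] = 18900 − 10000 = 8900 = 100(189 − 100) = 8900.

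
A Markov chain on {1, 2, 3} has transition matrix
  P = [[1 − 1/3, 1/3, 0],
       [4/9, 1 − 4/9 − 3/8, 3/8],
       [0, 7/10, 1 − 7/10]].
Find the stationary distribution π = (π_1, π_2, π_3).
π = (112/241, 84/241, 45/241)

This is a birth-death chain on three states, which satisfies detailed balance: π_1 · P_{12} = π_2 · P_{21} and π_2 · P_{23} = π_3 · P_{32}.
From π_1 · 1/3 = π_2 · 4/9: π_2/π_1 = (1/3)/(4/9) = 3/4.
From π_2 · 3/8 = π_3 · 7/10: π_3/π_2 = (3/8)/(7/10) = 15/28.
Take π_1 proportional to 1; then unnormalized π = (1, 3/4, 45/112). Normalize by dividing by the sum 241/112:
  π = (112/241, 84/241, 45/241).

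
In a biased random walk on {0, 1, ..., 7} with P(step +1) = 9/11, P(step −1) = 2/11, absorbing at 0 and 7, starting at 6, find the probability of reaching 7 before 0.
P(hit 7 before 0) = (1 − (2/9)^6) / (1 − (2/9)^7) = 683199/683263

Let u_k denote P(reach 7 before 0 | start at k). Boundary: u_0 = 0, u_7 = 1. Recurrence: u_k = 9/11·u_{k+1} + 2/11·u_{k-1} for 1 ≤ k ≤ 6. Try u_k = A + B·r^k with r = q/p = (2/11)/(9/11) = 2/9. Substitution satisfies the recurrence; boundary conditions give:
  u_k = (1 − r^k) / (1 − r^N) = (1 − (2/9)^6) / (1 − (2/9)^7) = 683199/683263.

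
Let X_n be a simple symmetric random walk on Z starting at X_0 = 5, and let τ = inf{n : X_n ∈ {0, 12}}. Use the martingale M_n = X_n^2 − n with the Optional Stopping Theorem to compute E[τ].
E[τ] = 35

M_n = X_n^2 − n is a martingale (since E[X_{n+1}^2 | F_n] = X_n^2 + 1). By OST (τ has finite mean in a bounded region), E[M_τ] = E[M_0] = X_0^2 − 0 = 5^2 = 25. Also E[M_τ] = E[X_τ^2] − E[τ]. The walk exits at 0 or 12, with P(hit 12 first) = 5/12, so E[X_τ^2] = 12^2 · 5/12 + 0 = 60. Thus E[τ] = E[X_τ^2] − E[M_τ] = 60 − 25 = 35 = 5(12 − 5) = 35.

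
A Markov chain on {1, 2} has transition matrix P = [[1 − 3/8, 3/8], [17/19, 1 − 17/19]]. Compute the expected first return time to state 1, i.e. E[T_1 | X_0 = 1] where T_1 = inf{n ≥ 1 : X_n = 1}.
E[T_1 | X_0 = 1] = 1/π_1 = 193/136

For an irreducible recurrent Markov chain with stationary distribution π, E[T_i | X_0 = i] = 1/π_i (Kac's formula). Here π_1 = (17/19)/(3/8 + 17/19) = (17/19)/(193/152) = 136/193, so E[T_1 | X_0 = 1] = 1/π_1 = (3/8 + 17/19)/(17/19) = (193/152)/(17/19) = 193/136.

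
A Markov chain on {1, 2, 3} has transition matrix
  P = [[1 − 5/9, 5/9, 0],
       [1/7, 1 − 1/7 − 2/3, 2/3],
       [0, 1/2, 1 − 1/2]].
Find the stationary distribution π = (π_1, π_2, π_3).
π = (27/272, 105/272, 35/68)

This is a birth-death chain on three states, which satisfies detailed balance: π_1 · P_{12} = π_2 · P_{21} and π_2 · P_{23} = π_3 · P_{32}.
From π_1 · 5/9 = π_2 · 1/7: π_2/π_1 = (5/9)/(1/7) = 35/9.
From π_2 · 2/3 = π_3 · 1/2: π_3/π_2 = (2/3)/(1/2) = 4/3.
Take π_1 proportional to 1; then unnormalized π = (1, 35/9, 140/27). Normalize by dividing by the sum 272/27:
  π = (27/272, 105/272, 35/68).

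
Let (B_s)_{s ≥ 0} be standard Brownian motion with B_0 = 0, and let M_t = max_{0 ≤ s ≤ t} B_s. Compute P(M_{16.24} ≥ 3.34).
P(M_{16.24} ≥ 3.34) = 2·P(B_{16.24} ≥ 3.34) = 2(1 − Φ(3.34/√16.24)) ≈ 0.4072

By the reflection principle for Brownian motion, P(M_t ≥ a) = 2 · P(B_t ≥ a) for a ≥ 0. Since B_t ~ N(0, t), P(B_t ≥ 3.34) = 1 − Φ(3.34/√t) = 1 − Φ(3.34/√16.24) = 1 − Φ(0.8288). So
  P(M_{16.24} ≥ 3.34) = 2(1 − Φ(0.8288)) ≈ 0.4072.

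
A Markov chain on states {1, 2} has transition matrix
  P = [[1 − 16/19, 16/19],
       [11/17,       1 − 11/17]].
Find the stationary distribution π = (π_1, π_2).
π_1 = 209/481, π_2 = 272/481

Solve πP = π with π_1 + π_2 = 1. From πP = π: π_1 · (1 − 16/19) + π_2 · 11/17 = π_1 ⇒ π_2 · 11/17 = π_1 · 16/19 ⇒ π_2/π_1 = (16/19)/(11/17) = 272/209. Together with π_1 + π_2 = 1:
  π_1 = (11/17)/(16/19 + 11/17) = (11/17)/(481/323) = 209/481,
  π_2 = (16/19)/(16/19 + 11/17) = (16/19)/(481/323) = 272/481.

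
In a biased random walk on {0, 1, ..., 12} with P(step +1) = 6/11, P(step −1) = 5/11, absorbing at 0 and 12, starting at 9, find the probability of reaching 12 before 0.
P(hit 12 before 0) = (1 − (5/6)^9) / (1 − (5/6)^12) = 19284696/21237821

Let u_k denote P(reach 12 before 0 | start at k). Boundary: u_0 = 0, u_12 = 1. Recurrence: u_k = 6/11·u_{k+1} + 5/11·u_{k-1} for 1 ≤ k ≤ 11. Try u_k = A + B·r^k with r = q/p = (5/11)/(6/11) = 5/6. Substitution satisfies the recurrence; boundary conditions give:
  u_k = (1 − r^k) / (1 − r^N) = (1 − (5/6)^9) / (1 − (5/6)^12) = 19284696/21237821.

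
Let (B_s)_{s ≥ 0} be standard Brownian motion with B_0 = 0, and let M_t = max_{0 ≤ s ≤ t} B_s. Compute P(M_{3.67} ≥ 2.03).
P(M_{3.67} ≥ 2.03) = 2·P(B_{3.67} ≥ 2.03) = 2(1 − Φ(2.03/√3.67)) ≈ 0.2893

By the reflection principle for Brownian motion, P(M_t ≥ a) = 2 · P(B_t ≥ a) for a ≥ 0. Since B_t ~ N(0, t), P(B_t ≥ 2.03) = 1 − Φ(2.03/√t) = 1 − Φ(2.03/√3.67) = 1 − Φ(1.0597). So
  P(M_{3.67} ≥ 2.03) = 2(1 − Φ(1.0597)) ≈ 0.2893.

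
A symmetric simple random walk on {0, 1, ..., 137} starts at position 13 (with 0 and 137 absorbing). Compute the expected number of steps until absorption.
E[τ | X_0 = 13] = 1612

Let v_k = E[τ | X_0 = k]. Boundary: v_0 = v_137 = 0. Recurrence: v_k = 1 + (v_{k-1} + v_{k+1})/2 for 1 ≤ k ≤ 136. The particular solution to v_k − (v_{k-1} + v_{k+1})/2 = 1 is v_k = −k^2. Adding homogeneous solution A + B k and matching boundaries gives v_k = k (137 − k). Substituting k = 13: v_13 = 13 · 124 = 1612.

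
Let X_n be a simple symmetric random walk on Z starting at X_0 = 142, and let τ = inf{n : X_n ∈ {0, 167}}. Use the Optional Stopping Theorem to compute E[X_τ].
E[X_τ] = 142

X_n is a martingale and τ is a bounded-mean stopping time (indeed τ is finite a.s. with bounded expectation since the walk is in a bounded region). By the OST, E[X_τ] = E[X_0] = 142. Equivalently: E[X_τ] = 167 · P(hit 167 first) + 0 · P(hit 0 first) = 167 · (142/167) = 142.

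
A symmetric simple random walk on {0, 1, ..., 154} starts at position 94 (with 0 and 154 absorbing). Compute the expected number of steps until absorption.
E[τ | X_0 = 94] = 5640

Let v_k = E[τ | X_0 = k]. Boundary: v_0 = v_154 = 0. Recurrence: v_k = 1 + (v_{k-1} + v_{k+1})/2 for 1 ≤ k ≤ 153. The particular solution to v_k − (v_{k-1} + v_{k+1})/2 = 1 is v_k = −k^2. Adding homogeneous solution A + B k and matching boundaries gives v_k = k (154 − k). Substituting k = 94: v_94 = 94 · 60 = 5640.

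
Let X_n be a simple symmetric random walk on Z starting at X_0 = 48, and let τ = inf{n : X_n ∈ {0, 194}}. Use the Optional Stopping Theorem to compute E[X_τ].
E[X_τ] = 48

X_n is a martingale and τ is a bounded-mean stopping time (indeed τ is finite a.s. with bounded expectation since the walk is in a bounded region). By the OST, E[X_τ] = E[X_0] = 48. Equivalently: E[X_τ] = 194 · P(hit 194 first) + 0 · P(hit 0 first) = 194 · (48/194) = 48.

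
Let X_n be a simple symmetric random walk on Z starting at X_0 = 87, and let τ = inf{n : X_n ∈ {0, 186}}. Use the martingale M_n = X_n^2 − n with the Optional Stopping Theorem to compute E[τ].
E[τ] = 8613

M_n = X_n^2 − n is a martingale (since E[X_{n+1}^2 | F_n] = X_n^2 + 1). By OST (τ has finite mean in a bounded region), E[M_τ] = E[M_0] = X_0^2 − 0 = 87^2 = 7569. Also E[M_τ] = E[X_τ^2] − E[τ]. The walk exits at 0 or 186, with P(hit 186 first) = 87/186, so E[X_τ^2] = 186^2 · 87/186 + 0 = 16182. Thus E[τ] = E[X_τ^2] − E[M_τ] = 16182 − 7569 = 8613 = 87(186 − 87) = 8613.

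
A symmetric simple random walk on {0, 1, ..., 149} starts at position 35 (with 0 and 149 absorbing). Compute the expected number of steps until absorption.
E[τ | X_0 = 35] = 3990

Let v_k = E[τ | X_0 = k]. Boundary: v_0 = v_149 = 0. Recurrence: v_k = 1 + (v_{k-1} + v_{k+1})/2 for 1 ≤ k ≤ 148. The particular solution to v_k − (v_{k-1} + v_{k+1})/2 = 1 is v_k = −k^2. Adding homogeneous solution A + B k and matching boundaries gives v_k = k (149 − k). Substituting k = 35: v_35 = 35 · 114 = 3990.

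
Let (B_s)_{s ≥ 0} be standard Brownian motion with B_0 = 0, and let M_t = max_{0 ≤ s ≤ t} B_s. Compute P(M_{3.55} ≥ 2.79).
P(M_{3.55} ≥ 2.79) = 2·P(B_{3.55} ≥ 2.79) = 2(1 − Φ(2.79/√3.55)) ≈ 0.1387

By the reflection principle for Brownian motion, P(M_t ≥ a) = 2 · P(B_t ≥ a) for a ≥ 0. Since B_t ~ N(0, t), P(B_t ≥ 2.79) = 1 − Φ(2.79/√t) = 1 − Φ(2.79/√3.55) = 1 − Φ(1.4808). So
  P(M_{3.55} ≥ 2.79) = 2(1 − Φ(1.4808)) ≈ 0.1387.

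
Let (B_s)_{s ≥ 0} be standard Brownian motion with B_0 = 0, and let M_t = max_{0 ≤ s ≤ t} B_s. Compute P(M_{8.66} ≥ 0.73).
P(M_{8.66} ≥ 0.73) = 2·P(B_{8.66} ≥ 0.73) = 2(1 − Φ(0.73/√8.66)) ≈ 0.8041

By the reflection principle for Brownian motion, P(M_t ≥ a) = 2 · P(B_t ≥ a) for a ≥ 0. Since B_t ~ N(0, t), P(B_t ≥ 0.73) = 1 − Φ(0.73/√t) = 1 − Φ(0.73/√8.66) = 1 − Φ(0.2481). So
  P(M_{8.66} ≥ 0.73) = 2(1 − Φ(0.2481)) ≈ 0.8041.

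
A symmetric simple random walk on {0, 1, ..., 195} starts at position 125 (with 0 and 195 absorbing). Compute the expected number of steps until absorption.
E[τ | X_0 = 125] = 8750

Let v_k = E[τ | X_0 = k]. Boundary: v_0 = v_195 = 0. Recurrence: v_k = 1 + (v_{k-1} + v_{k+1})/2 for 1 ≤ k ≤ 194. The particular solution to v_k − (v_{k-1} + v_{k+1})/2 = 1 is v_k = −k^2. Adding homogeneous solution A + B k and matching boundaries gives v_k = k (195 − k). Substituting k = 125: v_125 = 125 · 70 = 8750.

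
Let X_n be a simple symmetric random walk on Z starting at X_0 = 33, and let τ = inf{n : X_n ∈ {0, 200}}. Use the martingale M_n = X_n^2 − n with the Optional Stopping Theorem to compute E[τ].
E[τ] = 5511

M_n = X_n^2 − n is a martingale (since E[X_{n+1}^2 | F_n] = X_n^2 + 1). By OST (τ has finite mean in a bounded region), E[M_τ] = E[M_0] = X_0^2 − 0 = 33^2 = 1089. Also E[M_τ] = E[X_τ^2] − E[τ]. The walk exits at 0 or 200, with P(hit 200 first) = 33/200, so E[X_τ^2] = 200^2 · 33/200 + 0 = 6600. Thus E[τ] = E[X_τ^2] − E[M_τ] = 6600 − 1089 = 5511 = 33(200 − 33) = 5511.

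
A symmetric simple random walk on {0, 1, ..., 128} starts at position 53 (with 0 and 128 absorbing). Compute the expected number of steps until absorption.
E[τ | X_0 = 53] = 3975

Let v_k = E[τ | X_0 = k]. Boundary: v_0 = v_128 = 0. Recurrence: v_k = 1 + (v_{k-1} + v_{k+1})/2 for 1 ≤ k ≤ 127. The particular solution to v_k − (v_{k-1} + v_{k+1})/2 = 1 is v_k = −k^2. Adding homogeneous solution A + B k and matching boundaries gives v_k = k (128 − k). Substituting k = 53: v_53 = 53 · 75 = 3975.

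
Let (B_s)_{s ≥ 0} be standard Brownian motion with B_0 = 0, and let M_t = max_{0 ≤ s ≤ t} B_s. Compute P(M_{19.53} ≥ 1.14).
P(M_{19.53} ≥ 1.14) = 2·P(B_{19.53} ≥ 1.14) = 2(1 − Φ(1.14/√19.53)) ≈ 0.7964

By the reflection principle for Brownian motion, P(M_t ≥ a) = 2 · P(B_t ≥ a) for a ≥ 0. Since B_t ~ N(0, t), P(B_t ≥ 1.14) = 1 − Φ(1.14/√t) = 1 − Φ(1.14/√19.53) = 1 − Φ(0.2580). So
  P(M_{19.53} ≥ 1.14) = 2(1 − Φ(0.2580)) ≈ 0.7964.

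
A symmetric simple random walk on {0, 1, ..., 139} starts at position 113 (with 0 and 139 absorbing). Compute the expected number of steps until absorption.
E[τ | X_0 = 113] = 2938

Let v_k = E[τ | X_0 = k]. Boundary: v_0 = v_139 = 0. Recurrence: v_k = 1 + (v_{k-1} + v_{k+1})/2 for 1 ≤ k ≤ 138. The particular solution to v_k − (v_{k-1} + v_{k+1})/2 = 1 is v_k = −k^2. Adding homogeneous solution A + B k and matching boundaries gives v_k = k (139 − k). Substituting k = 113: v_113 = 113 · 26 = 2938.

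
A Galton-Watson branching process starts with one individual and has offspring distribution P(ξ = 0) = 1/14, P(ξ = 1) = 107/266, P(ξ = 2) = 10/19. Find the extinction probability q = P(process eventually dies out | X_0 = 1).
q = 19/140

The pgf is f(s) = 1/14 + 107/266·s + 10/19·s². The extinction probability q is the smallest fixed point of f in [0, 1]. Setting s = f(s):
  10/19·s² + (107/266 − 1)·s + 1/14 = 0
  10/19·s² − (1/14 + 10/19)·s + 1/14 = 0
which factors as (s − 1)·(10/19·s − 1/14) = 0, giving roots s = 1 and s = (1/14)/(10/19) = 19/140.
Mean offspring μ = 107/266 + 2·10/19 = 387/266 > 1 (supercritical), so q < 1. The extinction probability is the smaller root: q = (1/14)/(10/19) = 19/140.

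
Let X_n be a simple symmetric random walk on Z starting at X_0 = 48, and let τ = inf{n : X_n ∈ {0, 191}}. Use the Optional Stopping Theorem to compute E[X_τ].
E[X_τ] = 48

X_n is a martingale and τ is a bounded-mean stopping time (indeed τ is finite a.s. with bounded expectation since the walk is in a bounded region). By the OST, E[X_τ] = E[X_0] = 48. Equivalently: E[X_τ] = 191 · P(hit 191 first) + 0 · P(hit 0 first) = 191 · (48/191) = 48.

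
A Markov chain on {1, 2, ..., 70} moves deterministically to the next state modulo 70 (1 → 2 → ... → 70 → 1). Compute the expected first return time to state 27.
E[T_27 | X_0 = 27] = 70

The chain cycles deterministically, so starting at state 27 it returns in exactly 70 steps. Equivalently, the stationary distribution is uniform π_j = 1/70 for every state j, so by Kac's formula E[T_27] = 1/π_27 = 70.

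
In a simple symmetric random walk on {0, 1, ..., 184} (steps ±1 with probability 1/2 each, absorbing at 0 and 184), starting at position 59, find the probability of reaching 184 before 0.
P(hit 184 before 0) = 59/184

Let u_k = P(hit 184 before 0 | start at k). Then u_0 = 0, u_184 = 1, and u_k = u_{k-1}/2 + u_{k+1}/2 for 1 ≤ k ≤ 183. This harmonic recurrence is solved by u_k = k/184, giving u_59 = 59/184.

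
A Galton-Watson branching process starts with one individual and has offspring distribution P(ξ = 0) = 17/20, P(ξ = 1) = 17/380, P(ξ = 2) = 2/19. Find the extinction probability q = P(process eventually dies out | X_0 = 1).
q = 1

Mean offspring μ = 0·17/20 + 1·17/380 + 2·2/19 = 97/380 ≤ 1. For μ ≤ 1 with offspring not concentrated at 1, the Galton-Watson process goes extinct almost surely, so q = 1.
(Algebraic check: The pgf is f(s) = 17/20 + 17/380·s + 2/19·s². The extinction probability q is the smallest fixed point of f in [0, 1]. Setting s = f(s):
  2/19·s² + (17/380 − 1)·s + 17/20 = 0
  2/19·s² − (17/20 + 2/19)·s + 17/20 = 0
which factors as (s − 1)·(2/19·s − 17/20) = 0, giving roots s = 1 and s = (17/20)/(2/19) = 323/40. Since 323/40 ≥ 1, the smallest root in [0, 1] is s = 1.)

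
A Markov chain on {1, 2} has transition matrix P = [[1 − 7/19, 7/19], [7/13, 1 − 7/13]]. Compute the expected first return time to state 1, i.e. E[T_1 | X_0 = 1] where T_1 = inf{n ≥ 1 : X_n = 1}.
E[T_1 | X_0 = 1] = 1/π_1 = 32/19

For an irreducible recurrent Markov chain with stationary distribution π, E[T_i | X_0 = i] = 1/π_i (Kac's formula). Here π_1 = (7/13)/(7/19 + 7/13) = (7/13)/(224/247) = 19/32, so E[T_1 | X_0 = 1] = 1/π_1 = (7/19 + 7/13)/(7/13) = (224/247)/(7/13) = 32/19.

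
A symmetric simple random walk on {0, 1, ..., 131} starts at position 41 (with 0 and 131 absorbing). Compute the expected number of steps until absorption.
E[τ | X_0 = 41] = 3690

Let v_k = E[τ | X_0 = k]. Boundary: v_0 = v_131 = 0. Recurrence: v_k = 1 + (v_{k-1} + v_{k+1})/2 for 1 ≤ k ≤ 130. The particular solution to v_k − (v_{k-1} + v_{k+1})/2 = 1 is v_k = −k^2. Adding homogeneous solution A + B k and matching boundaries gives v_k = k (131 − k). Substituting k = 41: v_41 = 41 · 90 = 3690.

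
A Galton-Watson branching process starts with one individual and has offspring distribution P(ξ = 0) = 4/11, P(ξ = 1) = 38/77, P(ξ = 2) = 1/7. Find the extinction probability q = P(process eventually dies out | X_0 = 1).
q = 1

Mean offspring μ = 0·4/11 + 1·38/77 + 2·1/7 = 60/77 ≤ 1. For μ ≤ 1 with offspring not concentrated at 1, the Galton-Watson process goes extinct almost surely, so q = 1.
(Algebraic check: The pgf is f(s) = 4/11 + 38/77·s + 1/7·s². The extinction probability q is the smallest fixed point of f in [0, 1]. Setting s = f(s):
  1/7·s² + (38/77 − 1)·s + 4/11 = 0
  1/7·s² − (4/11 + 1/7)·s + 4/11 = 0
which factors as (s − 1)·(1/7·s − 4/11) = 0, giving roots s = 1 and s = (4/11)/(1/7) = 28/11. Since 28/11 ≥ 1, the smallest root in [0, 1] is s = 1.)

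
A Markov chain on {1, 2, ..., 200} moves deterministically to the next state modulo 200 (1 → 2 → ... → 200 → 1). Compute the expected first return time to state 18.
E[T_18 | X_0 = 18] = 200

The chain cycles deterministically, so starting at state 18 it returns in exactly 200 steps. Equivalently, the stationary distribution is uniform π_j = 1/200 for every state j, so by Kac's formula E[T_18] = 1/π_18 = 200.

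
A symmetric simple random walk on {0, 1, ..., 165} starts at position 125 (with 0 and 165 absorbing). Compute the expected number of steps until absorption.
E[τ | X_0 = 125] = 5000

Let v_k = E[τ | X_0 = k]. Boundary: v_0 = v_165 = 0. Recurrence: v_k = 1 + (v_{k-1} + v_{k+1})/2 for 1 ≤ k ≤ 164. The particular solution to v_k − (v_{k-1} + v_{k+1})/2 = 1 is v_k = −k^2. Adding homogeneous solution A + B k and matching boundaries gives v_k = k (165 − k). Substituting k = 125: v_125 = 125 · 40 = 5000.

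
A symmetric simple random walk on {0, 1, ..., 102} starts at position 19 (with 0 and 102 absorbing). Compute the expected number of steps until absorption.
E[τ | X_0 = 19] = 1577

Let v_k = E[τ | X_0 = k]. Boundary: v_0 = v_102 = 0. Recurrence: v_k = 1 + (v_{k-1} + v_{k+1})/2 for 1 ≤ k ≤ 101. The particular solution to v_k − (v_{k-1} + v_{k+1})/2 = 1 is v_k = −k^2. Adding homogeneous solution A + B k and matching boundaries gives v_k = k (102 − k). Substituting k = 19: v_19 = 19 · 83 = 1577.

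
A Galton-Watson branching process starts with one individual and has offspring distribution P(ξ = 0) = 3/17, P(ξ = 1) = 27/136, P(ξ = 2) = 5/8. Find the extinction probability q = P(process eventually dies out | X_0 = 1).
q = 24/85

The pgf is f(s) = 3/17 + 27/136·s + 5/8·s². The extinction probability q is the smallest fixed point of f in [0, 1]. Setting s = f(s):
  5/8·s² + (27/136 − 1)·s + 3/17 = 0
  5/8·s² − (3/17 + 5/8)·s + 3/17 = 0
which factors as (s − 1)·(5/8·s − 3/17) = 0, giving roots s = 1 and s = (3/17)/(5/8) = 24/85.
Mean offspring μ = 27/136 + 2·5/8 = 197/136 > 1 (supercritical), so q < 1. The extinction probability is the smaller root: q = (3/17)/(5/8) = 24/85.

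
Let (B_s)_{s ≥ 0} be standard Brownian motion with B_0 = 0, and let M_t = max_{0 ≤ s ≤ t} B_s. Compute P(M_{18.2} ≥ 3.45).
P(M_{18.2} ≥ 3.45) = 2·P(B_{18.2} ≥ 3.45) = 2(1 − Φ(3.45/√18.2)) ≈ 0.4187

By the reflection principle for Brownian motion, P(M_t ≥ a) = 2 · P(B_t ≥ a) for a ≥ 0. Since B_t ~ N(0, t), P(B_t ≥ 3.45) = 1 − Φ(3.45/√t) = 1 − Φ(3.45/√18.2) = 1 − Φ(0.8087). So
  P(M_{18.2} ≥ 3.45) = 2(1 − Φ(0.8087)) ≈ 0.4187.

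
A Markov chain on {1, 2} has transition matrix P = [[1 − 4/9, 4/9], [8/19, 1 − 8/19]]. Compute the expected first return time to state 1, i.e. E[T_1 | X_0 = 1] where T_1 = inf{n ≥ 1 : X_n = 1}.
E[T_1 | X_0 = 1] = 1/π_1 = 37/18

For an irreducible recurrent Markov chain with stationary distribution π, E[T_i | X_0 = i] = 1/π_i (Kac's formula). Here π_1 = (8/19)/(4/9 + 8/19) = (8/19)/(148/171) = 18/37, so E[T_1 | X_0 = 1] = 1/π_1 = (4/9 + 8/19)/(8/19) = (148/171)/(8/19) = 37/18.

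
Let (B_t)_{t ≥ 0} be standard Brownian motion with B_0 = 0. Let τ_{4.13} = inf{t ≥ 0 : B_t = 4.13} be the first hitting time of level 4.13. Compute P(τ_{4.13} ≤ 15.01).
P(τ_{4.13} ≤ 15.01) = 2(1 − Φ(4.13/√15.01)) = 2(1 − Φ(1.0660)) ≈ 0.2864

By the reflection principle for standard BM, P(τ_b ≤ t) = 2 · P(B_t ≥ b). Since B_t ~ N(0, t), P(B_t ≥ 4.13) = 1 − Φ(4.13/√t) = 1 − Φ(4.13/√15.01) = 1 − Φ(1.0660) ≈ 0.14321. Doubling: P(τ_{4.13} ≤ 15.01) ≈ 2 · 0.14321 = 0.28642 ≈ 0.2864.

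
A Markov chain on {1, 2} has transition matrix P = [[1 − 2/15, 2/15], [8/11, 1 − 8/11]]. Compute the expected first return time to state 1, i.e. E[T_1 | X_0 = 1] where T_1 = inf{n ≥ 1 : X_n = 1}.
E[T_1 | X_0 = 1] = 1/π_1 = 71/60

For an irreducible recurrent Markov chain with stationary distribution π, E[T_i | X_0 = i] = 1/π_i (Kac's formula). Here π_1 = (8/11)/(2/15 + 8/11) = (8/11)/(142/165) = 60/71, so E[T_1 | X_0 = 1] = 1/π_1 = (2/15 + 8/11)/(8/11) = (142/165)/(8/11) = 71/60.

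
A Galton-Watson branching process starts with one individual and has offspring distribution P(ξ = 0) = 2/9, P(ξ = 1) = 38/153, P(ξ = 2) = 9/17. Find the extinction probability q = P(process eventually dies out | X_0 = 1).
q = 34/81

The pgf is f(s) = 2/9 + 38/153·s + 9/17·s². The extinction probability q is the smallest fixed point of f in [0, 1]. Setting s = f(s):
  9/17·s² + (38/153 − 1)·s + 2/9 = 0
  9/17·s² − (2/9 + 9/17)·s + 2/9 = 0
which factors as (s − 1)·(9/17·s − 2/9) = 0, giving roots s = 1 and s = (2/9)/(9/17) = 34/81.
Mean offspring μ = 38/153 + 2·9/17 = 200/153 > 1 (supercritical), so q < 1. The extinction probability is the smaller root: q = (2/9)/(9/17) = 34/81.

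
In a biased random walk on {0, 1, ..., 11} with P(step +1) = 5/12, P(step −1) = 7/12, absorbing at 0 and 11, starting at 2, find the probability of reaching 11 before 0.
P(hit 11 before 0) = (1 − (7/5)^2) / (1 − (7/5)^11) = 23437500/964249309

Let u_k denote P(reach 11 before 0 | start at k). Boundary: u_0 = 0, u_11 = 1. Recurrence: u_k = 5/12·u_{k+1} + 7/12·u_{k-1} for 1 ≤ k ≤ 10. Try u_k = A + B·r^k with r = q/p = (7/12)/(5/12) = 7/5. Substitution satisfies the recurrence; boundary conditions give:
  u_k = (1 − r^k) / (1 − r^N) = (1 − (7/5)^2) / (1 − (7/5)^11) = 23437500/964249309.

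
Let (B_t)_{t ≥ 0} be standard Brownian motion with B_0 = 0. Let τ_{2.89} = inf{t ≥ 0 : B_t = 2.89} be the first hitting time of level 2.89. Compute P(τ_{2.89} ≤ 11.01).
P(τ_{2.89} ≤ 11.01) = 2(1 − Φ(2.89/√11.01)) = 2(1 − Φ(0.8710)) ≈ 0.3838

By the reflection principle for standard BM, P(τ_b ≤ t) = 2 · P(B_t ≥ b). Since B_t ~ N(0, t), P(B_t ≥ 2.89) = 1 − Φ(2.89/√t) = 1 − Φ(2.89/√11.01) = 1 − Φ(0.8710) ≈ 0.19188. Doubling: P(τ_{2.89} ≤ 11.01) ≈ 2 · 0.19188 = 0.38376 ≈ 0.3838.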